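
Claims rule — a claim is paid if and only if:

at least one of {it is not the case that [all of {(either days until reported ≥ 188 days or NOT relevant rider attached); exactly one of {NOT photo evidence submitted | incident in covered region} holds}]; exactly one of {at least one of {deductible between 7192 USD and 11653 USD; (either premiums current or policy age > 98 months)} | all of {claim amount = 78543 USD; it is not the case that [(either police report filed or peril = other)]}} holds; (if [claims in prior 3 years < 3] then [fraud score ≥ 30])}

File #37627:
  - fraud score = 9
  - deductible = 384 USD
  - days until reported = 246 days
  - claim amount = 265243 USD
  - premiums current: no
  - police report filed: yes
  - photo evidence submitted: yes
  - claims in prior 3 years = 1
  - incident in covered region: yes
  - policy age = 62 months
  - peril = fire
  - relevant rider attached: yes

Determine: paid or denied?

Atomic conditions:
  days until reported ≥ 188 days: 246 ≥ 188 is true
  NOT relevant rider attached: yes → false
  NOT photo evidence submitted: yes → false
  incident in covered region: yes → true
  deductible between 7192 USD and 11653 USD: 384 in [7192, 11653] is false
  premiums current: no → false
  policy age > 98 months: 62 > 98 is false
  claim amount = 78543 USD: 265243 == 78543 is false
  police report filed: yes → true
  peril = other: fire == other is false
  claims in prior 3 years < 3: 1 < 3 is true
  fraud score ≥ 30: 9 ≥ 30 is false
Combine:
[1.1.1] true OR false = true
[1.1.2] exactly-one(false, true) = true
[1.1] true AND true = true
[1] NOT true = false
[2.1.2] false OR false = false
[2.1] false OR false = false
[2.2.2.1] true OR false = true
[2.2.2] NOT true = false
[2.2] false AND false = false
[2] exactly-one(false, false) = false
[3] true → false = false
[root] false OR false OR false = false
Overall: false → denied

Denied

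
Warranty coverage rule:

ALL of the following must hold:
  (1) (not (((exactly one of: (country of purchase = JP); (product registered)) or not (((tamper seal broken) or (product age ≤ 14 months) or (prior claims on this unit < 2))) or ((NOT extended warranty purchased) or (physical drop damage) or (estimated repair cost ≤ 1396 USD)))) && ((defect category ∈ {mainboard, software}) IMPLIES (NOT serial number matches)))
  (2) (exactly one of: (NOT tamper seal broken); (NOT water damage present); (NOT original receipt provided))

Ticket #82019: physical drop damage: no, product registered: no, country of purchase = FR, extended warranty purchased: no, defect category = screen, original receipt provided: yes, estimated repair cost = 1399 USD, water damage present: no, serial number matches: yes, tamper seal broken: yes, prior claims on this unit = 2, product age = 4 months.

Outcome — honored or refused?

Atomic conditions:
  country of purchase = JP: FR == JP is false
  product registered: no → false
  tamper seal broken: yes → true
  product age ≤ 14 months: 4 ≤ 14 is true
  prior claims on this unit < 2: 2 < 2 is false
  NOT extended warranty purchased: no → true
  physical drop damage: no → false
  estimated repair cost ≤ 1396 USD: 1399 ≤ 1396 is false
  defect category ∈ {mainboard, software}: screen is not in the set → false
  NOT serial number matches: yes → false
  NOT tamper seal broken: yes → false
  NOT water damage present: no → true
  NOT original receipt provided: yes → false
Combine:
[1.1.1.1] exactly-one(false, false) = false
[1.1.1.2.1] true OR true OR false = true
[1.1.1.2] NOT true = false
[1.1.1.3] true OR false OR false = true
[1.1.1] false OR false OR true = true
[1.1] NOT true = false
[1.2] false → false (antecedent false ⇒ implication holds) = true
[1] false AND true = false
[2] exactly-one(false, true, false) = true
[root] false AND true = false
Overall: false → refused

Refused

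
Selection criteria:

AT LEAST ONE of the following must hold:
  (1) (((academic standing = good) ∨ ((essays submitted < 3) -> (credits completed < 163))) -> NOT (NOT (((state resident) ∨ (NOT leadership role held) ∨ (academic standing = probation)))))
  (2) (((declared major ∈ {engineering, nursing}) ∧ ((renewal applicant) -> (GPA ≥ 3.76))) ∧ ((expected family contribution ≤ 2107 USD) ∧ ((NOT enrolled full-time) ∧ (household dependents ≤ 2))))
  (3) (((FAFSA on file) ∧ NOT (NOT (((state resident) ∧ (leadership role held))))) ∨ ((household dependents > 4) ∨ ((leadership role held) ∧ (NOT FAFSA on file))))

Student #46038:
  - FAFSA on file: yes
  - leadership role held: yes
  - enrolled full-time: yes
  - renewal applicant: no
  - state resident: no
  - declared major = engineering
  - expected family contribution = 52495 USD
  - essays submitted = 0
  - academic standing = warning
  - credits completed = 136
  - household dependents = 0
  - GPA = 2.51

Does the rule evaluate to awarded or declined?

Atomic conditions:
  academic standing = good: warning == good is false
  essays submitted < 3: 0 < 3 is true
  credits completed < 163: 136 < 163 is true
  state resident: no → false
  NOT leadership role held: yes → false
  academic standing = probation: warning == probation is false
  declared major ∈ {engineering, nursing}: engineering is in the set → true
  renewal applicant: no → false
  GPA ≥ 3.76: 2.51 ≥ 3.76 is false
  expected family contribution ≤ 2107 USD: 52495 ≤ 2107 is false
  NOT enrolled full-time: yes → false
  household dependents ≤ 2: 0 ≤ 2 is true
  FAFSA on file: yes → true
  leadership role held: yes → true
  household dependents > 4: 0 > 4 is false
  NOT FAFSA on file: yes → false
Combine:
[1.1.2] true → true = true
[1.1] false OR true = true
[1.2.1.1] false OR false OR false = false
[1.2.1] NOT false = true
[1.2] NOT true = false
[1] true → false = false
[2.1.2] false → false (antecedent false ⇒ implication holds) = true
[2.1] true AND true = true
[2.2.2] false AND true = false
[2.2] false AND false = false
[2] true AND false = false
[3.1.2.1.1] false AND true = false
[3.1.2.1] NOT false = true
[3.1.2] NOT true = false
[3.1] true AND false = false
[3.2.2] true AND false = false
[3.2] false OR false = false
[3] false OR false = false
[root] false OR false OR false = false
Overall: false → declined

Declined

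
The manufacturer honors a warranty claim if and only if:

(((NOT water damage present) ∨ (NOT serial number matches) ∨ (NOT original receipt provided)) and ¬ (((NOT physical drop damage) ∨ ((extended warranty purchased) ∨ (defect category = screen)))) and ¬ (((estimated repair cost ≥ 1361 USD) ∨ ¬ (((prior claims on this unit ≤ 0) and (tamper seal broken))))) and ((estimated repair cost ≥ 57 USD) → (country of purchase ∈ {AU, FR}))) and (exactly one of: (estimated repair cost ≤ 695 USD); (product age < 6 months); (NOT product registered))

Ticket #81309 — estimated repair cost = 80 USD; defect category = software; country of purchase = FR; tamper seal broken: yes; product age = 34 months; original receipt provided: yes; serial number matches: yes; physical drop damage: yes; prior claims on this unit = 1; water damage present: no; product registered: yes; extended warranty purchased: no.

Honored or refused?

Refused

Atomic conditions:
  NOT water damage present: no → true
  NOT serial number matches: yes → false
  NOT original receipt provided: yes → false
  NOT physical drop damage: yes → false
  extended warranty purchased: no → false
  defect category = screen: software == screen is false
  estimated repair cost ≥ 1361 USD: 80 ≥ 1361 is false
  prior claims on this unit ≤ 0: 1 ≤ 0 is false
  tamper seal broken: yes → true
  estimated repair cost ≥ 57 USD: 80 ≥ 57 is true
  country of purchase ∈ {AU, FR}: FR is in the set → true
  estimated repair cost ≤ 695 USD: 80 ≤ 695 is true
  product age < 6 months: 34 < 6 is false
  NOT product registered: yes → false
Combine:
[1.1] true OR false OR false = true
[1.2.1.2] false OR false = false
[1.2.1] false OR false = false
[1.2] NOT false = true
[1.3.1.2.1] false AND true = false
[1.3.1.2] NOT false = true
[1.3.1] false OR true = true
[1.3] NOT true = false
[1.4] true → true = true
[1] true AND true AND false AND true = false
[2] exactly-one(true, false, false) = true
[root] false AND true = false
Overall: false → refused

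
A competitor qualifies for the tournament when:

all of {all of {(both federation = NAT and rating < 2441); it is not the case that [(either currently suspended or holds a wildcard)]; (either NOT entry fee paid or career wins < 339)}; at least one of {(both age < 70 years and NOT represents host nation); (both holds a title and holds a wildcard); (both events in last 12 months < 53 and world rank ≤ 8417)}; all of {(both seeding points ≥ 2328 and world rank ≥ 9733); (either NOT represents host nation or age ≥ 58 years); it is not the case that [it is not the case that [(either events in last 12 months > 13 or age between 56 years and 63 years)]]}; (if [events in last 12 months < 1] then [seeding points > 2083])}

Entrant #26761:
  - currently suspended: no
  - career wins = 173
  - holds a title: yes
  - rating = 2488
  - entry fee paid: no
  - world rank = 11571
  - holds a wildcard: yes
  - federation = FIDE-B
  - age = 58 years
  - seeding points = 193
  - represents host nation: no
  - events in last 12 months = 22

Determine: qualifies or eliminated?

Eliminated

Atomic conditions:
  federation = NAT: FIDE-B == NAT is false
  rating < 2441: 2488 < 2441 is false
  currently suspended: no → false
  holds a wildcard: yes → true
  NOT entry fee paid: no → true
  career wins < 339: 173 < 339 is true
  age < 70 years: 58 < 70 is true
  NOT represents host nation: no → true
  holds a title: yes → true
  events in last 12 months < 53: 22 < 53 is true
  world rank ≤ 8417: 11571 ≤ 8417 is false
  seeding points ≥ 2328: 193 ≥ 2328 is false
  world rank ≥ 9733: 11571 ≥ 9733 is true
  age ≥ 58 years: 58 ≥ 58 is true
  events in last 12 months > 13: 22 > 13 is true
  age between 56 years and 63 years: 58 in [56, 63] is true
  events in last 12 months < 1: 22 < 1 is false
  seeding points > 2083: 193 > 2083 is false
Combine:
[1.1] false AND false = false
[1.2.1] false OR true = true
[1.2] NOT true = false
[1.3] true OR true = true
[1] false AND false AND true = false
[2.1] true AND true = true
[2.2] true AND true = true
[2.3] true AND false = false
[2] true OR true OR false = true
[3.1] false AND true = false
[3.2] true OR true = true
[3.3.1.1] true OR true = true
[3.3.1] NOT true = false
[3.3] NOT false = true
[3] false AND true AND true = false
[4] false → false (antecedent false ⇒ implication holds) = true
[root] false AND true AND false AND true = false
Overall: false → eliminated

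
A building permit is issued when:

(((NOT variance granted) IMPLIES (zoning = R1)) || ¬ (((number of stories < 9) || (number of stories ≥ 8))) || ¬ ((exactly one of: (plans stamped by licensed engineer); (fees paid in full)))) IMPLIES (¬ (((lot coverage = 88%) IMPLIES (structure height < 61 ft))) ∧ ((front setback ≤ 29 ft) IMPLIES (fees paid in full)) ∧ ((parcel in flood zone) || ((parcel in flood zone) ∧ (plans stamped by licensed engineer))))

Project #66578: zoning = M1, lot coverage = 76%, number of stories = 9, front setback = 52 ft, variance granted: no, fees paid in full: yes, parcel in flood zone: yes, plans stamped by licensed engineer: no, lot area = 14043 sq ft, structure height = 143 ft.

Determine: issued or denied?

Atomic conditions:
  NOT variance granted: no → true
  zoning = R1: M1 == R1 is false
  number of stories < 9: 9 < 9 is false
  number of stories ≥ 8: 9 ≥ 8 is true
  plans stamped by licensed engineer: no → false
  fees paid in full: yes → true
  lot coverage = 88%: 76 == 88 is false
  structure height < 61 ft: 143 < 61 is false
  front setback ≤ 29 ft: 52 ≤ 29 is false
  parcel in flood zone: yes → true
Combine:
[1.1] true → false = false
[1.2.1] false OR true = true
[1.2] NOT true = false
[1.3.1] exactly-one(false, true) = true
[1.3] NOT true = false
[1] false OR false OR false = false
[2.1.1] false → false (antecedent false ⇒ implication holds) = true
[2.1] NOT true = false
[2.2] false → true (antecedent false ⇒ implication holds) = true
[2.3.2] true AND false = false
[2.3] true OR false = true
[2] false AND true AND true = false
[root] false → false (antecedent false ⇒ implication holds) = true
Overall: true → issued

Issued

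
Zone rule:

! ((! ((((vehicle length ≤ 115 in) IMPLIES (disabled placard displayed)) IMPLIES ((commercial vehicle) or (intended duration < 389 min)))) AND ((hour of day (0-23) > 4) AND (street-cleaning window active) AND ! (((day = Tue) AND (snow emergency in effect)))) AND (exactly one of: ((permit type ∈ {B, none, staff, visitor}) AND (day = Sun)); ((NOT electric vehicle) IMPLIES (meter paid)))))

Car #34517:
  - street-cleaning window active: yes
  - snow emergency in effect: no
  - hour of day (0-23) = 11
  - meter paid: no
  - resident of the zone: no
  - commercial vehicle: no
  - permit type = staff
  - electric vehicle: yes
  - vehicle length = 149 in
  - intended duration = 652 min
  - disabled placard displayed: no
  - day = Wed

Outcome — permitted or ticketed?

Ticketed

Atomic conditions:
  vehicle length ≤ 115 in: 149 ≤ 115 is false
  disabled placard displayed: no → false
  commercial vehicle: no → false
  intended duration < 389 min: 652 < 389 is false
  hour of day (0-23) > 4: 11 > 4 is true
  street-cleaning window active: yes → true
  day = Tue: Wed == Tue is false
  snow emergency in effect: no → false
  permit type ∈ {B, none, staff, visitor}: staff is in the set → true
  day = Sun: Wed == Sun is false
  NOT electric vehicle: yes → false
  meter paid: no → false
Combine:
[1.1.1.1] false → false (antecedent false ⇒ implication holds) = true
[1.1.1.2] false OR false = false
[1.1.1] true → false = false
[1.1] NOT false = true
[1.2.3.1] false AND false = false
[1.2.3] NOT false = true
[1.2] true AND true AND true = true
[1.3.1] true AND false = false
[1.3.2] false → false (antecedent false ⇒ implication holds) = true
[1.3] exactly-one(false, true) = true
[1] true AND true AND true = true
[root] NOT true = false
Overall: false → ticketed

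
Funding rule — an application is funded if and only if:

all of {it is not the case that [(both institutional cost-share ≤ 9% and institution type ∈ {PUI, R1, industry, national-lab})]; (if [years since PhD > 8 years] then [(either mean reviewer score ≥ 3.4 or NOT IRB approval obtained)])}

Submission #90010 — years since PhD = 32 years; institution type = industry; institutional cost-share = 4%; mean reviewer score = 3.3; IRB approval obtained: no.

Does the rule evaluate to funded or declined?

Atomic conditions:
  institutional cost-share ≤ 9%: 4 ≤ 9 is true
  institution type ∈ {PUI, R1, industry, national-lab}: industry is in the set → true
  years since PhD > 8 years: 32 > 8 is true
  mean reviewer score ≥ 3.4: 3.3 ≥ 3.4 is false
  NOT IRB approval obtained: no → true
Combine:
[1.1] true AND true = true
[1] NOT true = false
[2.2] false OR true = true
[2] true → true = true
[root] false AND true = false
Overall: false → declined

Declined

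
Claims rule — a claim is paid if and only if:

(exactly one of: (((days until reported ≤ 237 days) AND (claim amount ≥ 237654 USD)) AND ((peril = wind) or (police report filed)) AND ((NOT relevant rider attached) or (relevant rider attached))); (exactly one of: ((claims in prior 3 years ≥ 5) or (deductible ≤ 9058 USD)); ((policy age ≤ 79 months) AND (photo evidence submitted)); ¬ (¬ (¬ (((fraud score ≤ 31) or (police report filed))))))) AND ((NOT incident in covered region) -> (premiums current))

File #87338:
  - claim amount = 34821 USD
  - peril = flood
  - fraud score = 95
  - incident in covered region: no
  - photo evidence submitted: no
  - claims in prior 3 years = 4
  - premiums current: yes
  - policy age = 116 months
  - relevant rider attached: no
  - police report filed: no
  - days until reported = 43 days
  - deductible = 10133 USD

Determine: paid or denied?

Atomic conditions:
  days until reported ≤ 237 days: 43 ≤ 237 is true
  claim amount ≥ 237654 USD: 34821 ≥ 237654 is false
  peril = wind: flood == wind is false
  police report filed: no → false
  NOT relevant rider attached: no → true
  relevant rider attached: no → false
  claims in prior 3 years ≥ 5: 4 ≥ 5 is false
  deductible ≤ 9058 USD: 10133 ≤ 9058 is false
  policy age ≤ 79 months: 116 ≤ 79 is false
  photo evidence submitted: no → false
  fraud score ≤ 31: 95 ≤ 31 is false
  NOT incident in covered region: no → true
  premiums current: yes → true
Combine:
[1.1.1] true AND false = false
[1.1.2] false OR false = false
[1.1.3] true OR false = true
[1.1] false AND false AND true = false
[1.2.1] false OR false = false
[1.2.2] false AND false = false
[1.2.3.1.1.1] false OR false = false
[1.2.3.1.1] NOT false = true
[1.2.3.1] NOT true = false
[1.2.3] NOT false = true
[1.2] exactly-one(false, false, true) = true
[1] exactly-one(false, true) = true
[2] true → true = true
[root] true AND true = true
Overall: true → paid

Paid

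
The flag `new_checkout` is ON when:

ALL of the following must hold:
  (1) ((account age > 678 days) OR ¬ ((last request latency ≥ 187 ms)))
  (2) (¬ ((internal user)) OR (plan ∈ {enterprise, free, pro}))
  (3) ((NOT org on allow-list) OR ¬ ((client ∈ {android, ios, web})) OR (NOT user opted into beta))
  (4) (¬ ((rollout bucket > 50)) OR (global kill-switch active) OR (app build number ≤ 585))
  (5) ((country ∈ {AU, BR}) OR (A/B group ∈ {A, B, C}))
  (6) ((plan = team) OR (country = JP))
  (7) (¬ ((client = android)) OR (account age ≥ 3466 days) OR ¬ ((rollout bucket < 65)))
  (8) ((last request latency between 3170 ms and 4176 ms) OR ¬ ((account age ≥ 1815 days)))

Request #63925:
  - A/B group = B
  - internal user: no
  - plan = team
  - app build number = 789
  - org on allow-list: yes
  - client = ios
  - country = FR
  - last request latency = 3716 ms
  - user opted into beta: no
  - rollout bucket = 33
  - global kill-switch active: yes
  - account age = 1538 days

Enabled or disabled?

Enabled

Atomic conditions:
  account age > 678 days: 1538 > 678 is true
  last request latency ≥ 187 ms: 3716 ≥ 187 is true
  internal user: no → false
  plan ∈ {enterprise, free, pro}: team is not in the set → false
  NOT org on allow-list: yes → false
  client ∈ {android, ios, web}: ios is in the set → true
  NOT user opted into beta: no → true
  rollout bucket > 50: 33 > 50 is false
  global kill-switch active: yes → true
  app build number ≤ 585: 789 ≤ 585 is false
  country ∈ {AU, BR}: FR is not in the set → false
  A/B group ∈ {A, B, C}: B is in the set → true
  plan = team: team == team is true
  country = JP: FR == JP is false
  client = android: ios == android is false
  account age ≥ 3466 days: 1538 ≥ 3466 is false
  rollout bucket < 65: 33 < 65 is true
  last request latency between 3170 ms and 4176 ms: 3716 in [3170, 4176] is true
  account age ≥ 1815 days: 1538 ≥ 1815 is false
Combine:
[1.2] NOT true = false
[1] true OR false = true
[2.1] NOT false = true
[2] true OR false = true
[3.2] NOT true = false
[3] false OR false OR true = true
[4.1] NOT false = true
[4] true OR true OR false = true
[5] false OR true = true
[6] true OR false = true
[7.1] NOT false = true
[7.3] NOT true = false
[7] true OR false OR false = true
[8.2] NOT false = true
[8] true OR true = true
[root] true AND true AND true AND true AND true AND true AND true AND true = true
Overall: true → enabled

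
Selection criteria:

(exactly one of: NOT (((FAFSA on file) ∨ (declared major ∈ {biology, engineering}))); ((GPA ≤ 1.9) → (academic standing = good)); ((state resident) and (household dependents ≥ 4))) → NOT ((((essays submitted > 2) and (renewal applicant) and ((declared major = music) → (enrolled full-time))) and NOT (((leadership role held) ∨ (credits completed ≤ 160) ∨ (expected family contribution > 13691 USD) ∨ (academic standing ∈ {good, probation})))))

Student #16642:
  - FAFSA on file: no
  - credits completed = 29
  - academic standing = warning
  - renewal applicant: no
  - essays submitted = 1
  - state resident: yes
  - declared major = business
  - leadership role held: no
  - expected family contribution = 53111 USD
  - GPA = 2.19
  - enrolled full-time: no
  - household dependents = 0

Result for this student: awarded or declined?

Awarded

Atomic conditions:
  FAFSA on file: no → false
  declared major ∈ {biology, engineering}: business is not in the set → false
  GPA ≤ 1.9: 2.19 ≤ 1.9 is false
  academic standing = good: warning == good is false
  state resident: yes → true
  household dependents ≥ 4: 0 ≥ 4 is false
  essays submitted > 2: 1 > 2 is false
  renewal applicant: no → false
  declared major = music: business == music is false
  enrolled full-time: no → false
  leadership role held: no → false
  credits completed ≤ 160: 29 ≤ 160 is true
  expected family contribution > 13691 USD: 53111 > 13691 is true
  academic standing ∈ {good, probation}: warning is not in the set → false
Combine:
[1.1.1] false OR false = false
[1.1] NOT false = true
[1.2] false → false (antecedent false ⇒ implication holds) = true
[1.3] true AND false = false
[1] exactly-one(true, true, false) = false
[2.1.1.3] false → false (antecedent false ⇒ implication holds) = true
[2.1.1] false AND false AND true = false
[2.1.2.1] false OR true OR true OR false = true
[2.1.2] NOT true = false
[2.1] false AND false = false
[2] NOT false = true
[root] false → true (antecedent false ⇒ implication holds) = true
Overall: true → awarded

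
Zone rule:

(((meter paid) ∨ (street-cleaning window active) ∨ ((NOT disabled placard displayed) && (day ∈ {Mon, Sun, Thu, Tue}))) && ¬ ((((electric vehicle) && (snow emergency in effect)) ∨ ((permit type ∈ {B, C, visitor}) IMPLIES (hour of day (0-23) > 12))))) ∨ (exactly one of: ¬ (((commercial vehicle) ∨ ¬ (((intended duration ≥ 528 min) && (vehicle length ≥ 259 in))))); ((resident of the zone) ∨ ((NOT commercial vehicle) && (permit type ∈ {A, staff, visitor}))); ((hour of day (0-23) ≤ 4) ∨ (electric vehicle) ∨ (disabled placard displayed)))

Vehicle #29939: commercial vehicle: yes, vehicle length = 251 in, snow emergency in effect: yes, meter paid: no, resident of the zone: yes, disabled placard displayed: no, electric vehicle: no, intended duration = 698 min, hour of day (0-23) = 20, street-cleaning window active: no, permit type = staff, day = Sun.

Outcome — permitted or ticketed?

Atomic conditions:
  meter paid: no → false
  street-cleaning window active: no → false
  NOT disabled placard displayed: no → true
  day ∈ {Mon, Sun, Thu, Tue}: Sun is in the set → true
  electric vehicle: no → false
  snow emergency in effect: yes → true
  permit type ∈ {B, C, visitor}: staff is not in the set → false
  hour of day (0-23) > 12: 20 > 12 is true
  commercial vehicle: yes → true
  intended duration ≥ 528 min: 698 ≥ 528 is true
  vehicle length ≥ 259 in: 251 ≥ 259 is false
  resident of the zone: yes → true
  NOT commercial vehicle: yes → false
  permit type ∈ {A, staff, visitor}: staff is in the set → true
  hour of day (0-23) ≤ 4: 20 ≤ 4 is false
  disabled placard displayed: no → false
Combine:
[1.1.3] true AND true = true
[1.1] false OR false OR true = true
[1.2.1.1] false AND true = false
[1.2.1.2] false → true (antecedent false ⇒ implication holds) = true
[1.2.1] false OR true = true
[1.2] NOT true = false
[1] true AND false = false
[2.1.1.2.1] true AND false = false
[2.1.1.2] NOT false = true
[2.1.1] true OR true = true
[2.1] NOT true = false
[2.2.2] false AND true = false
[2.2] true OR false = true
[2.3] false OR false OR false = false
[2] exactly-one(false, true, false) = true
[root] false OR true = true
Overall: true → permitted

Permitted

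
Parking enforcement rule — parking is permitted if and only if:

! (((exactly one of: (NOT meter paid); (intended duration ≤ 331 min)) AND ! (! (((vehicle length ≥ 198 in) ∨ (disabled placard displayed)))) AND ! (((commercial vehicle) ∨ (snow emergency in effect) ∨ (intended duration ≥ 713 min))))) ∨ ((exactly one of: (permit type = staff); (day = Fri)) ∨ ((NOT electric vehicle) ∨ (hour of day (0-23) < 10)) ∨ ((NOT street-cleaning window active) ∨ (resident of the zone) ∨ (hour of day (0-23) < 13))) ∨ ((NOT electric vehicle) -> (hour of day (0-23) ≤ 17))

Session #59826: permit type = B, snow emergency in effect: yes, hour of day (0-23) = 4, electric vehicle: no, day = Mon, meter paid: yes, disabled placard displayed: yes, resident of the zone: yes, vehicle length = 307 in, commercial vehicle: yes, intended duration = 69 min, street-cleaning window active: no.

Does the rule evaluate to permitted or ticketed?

Permitted

Atomic conditions:
  NOT meter paid: yes → false
  intended duration ≤ 331 min: 69 ≤ 331 is true
  vehicle length ≥ 198 in: 307 ≥ 198 is true
  disabled placard displayed: yes → true
  commercial vehicle: yes → true
  snow emergency in effect: yes → true
  intended duration ≥ 713 min: 69 ≥ 713 is false
  permit type = staff: B == staff is false
  day = Fri: Mon == Fri is false
  NOT electric vehicle: no → true
  hour of day (0-23) < 10: 4 < 10 is true
  NOT street-cleaning window active: no → true
  resident of the zone: yes → true
  hour of day (0-23) < 13: 4 < 13 is true
  hour of day (0-23) ≤ 17: 4 ≤ 17 is true
Combine:
[1.1.1] exactly-one(false, true) = true
[1.1.2.1.1] true OR true = true
[1.1.2.1] NOT true = false
[1.1.2] NOT false = true
[1.1.3.1] true OR true OR false = true
[1.1.3] NOT true = false
[1.1] true AND true AND false = false
[1] NOT false = true
[2.1] exactly-one(false, false) = false
[2.2] true OR true = true
[2.3] true OR true OR true = true
[2] false OR true OR true = true
[3] true → true = true
[root] true OR true OR true = true
Overall: true → permitted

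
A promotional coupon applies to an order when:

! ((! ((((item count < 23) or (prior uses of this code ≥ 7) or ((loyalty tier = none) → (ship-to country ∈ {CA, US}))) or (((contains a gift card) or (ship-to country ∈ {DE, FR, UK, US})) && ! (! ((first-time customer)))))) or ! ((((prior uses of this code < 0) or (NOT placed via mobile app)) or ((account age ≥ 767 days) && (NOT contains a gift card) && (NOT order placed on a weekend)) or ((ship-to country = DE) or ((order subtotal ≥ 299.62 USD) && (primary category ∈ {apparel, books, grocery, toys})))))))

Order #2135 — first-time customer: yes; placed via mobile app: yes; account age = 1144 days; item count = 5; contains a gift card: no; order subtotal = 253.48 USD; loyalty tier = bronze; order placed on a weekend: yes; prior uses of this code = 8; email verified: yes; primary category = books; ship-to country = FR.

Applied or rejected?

Rejected

Atomic conditions:
  item count < 23: 5 < 23 is true
  prior uses of this code ≥ 7: 8 ≥ 7 is true
  loyalty tier = none: bronze == none is false
  ship-to country ∈ {CA, US}: FR is not in the set → false
  contains a gift card: no → false
  ship-to country ∈ {DE, FR, UK, US}: FR is in the set → true
  first-time customer: yes → true
  prior uses of this code < 0: 8 < 0 is false
  NOT placed via mobile app: yes → false
  account age ≥ 767 days: 1144 ≥ 767 is true
  NOT contains a gift card: no → true
  NOT order placed on a weekend: yes → false
  ship-to country = DE: FR == DE is false
  order subtotal ≥ 299.62 USD: 253.48 ≥ 299.62 is false
  primary category ∈ {apparel, books, grocery, toys}: books is in the set → true
Combine:
[1.1.1.1.3] false → false (antecedent false ⇒ implication holds) = true
[1.1.1.1] true OR true OR true = true
[1.1.1.2.1] false OR true = true
[1.1.1.2.2.1] NOT true = false
[1.1.1.2.2] NOT false = true
[1.1.1.2] true AND true = true
[1.1.1] true OR true = true
[1.1] NOT true = false
[1.2.1.1] false OR false = false
[1.2.1.2] true AND true AND false = false
[1.2.1.3.2] false AND true = false
[1.2.1.3] false OR false = false
[1.2.1] false OR false OR false = false
[1.2] NOT false = true
[1] false OR true = true
[root] NOT true = false
Overall: false → rejected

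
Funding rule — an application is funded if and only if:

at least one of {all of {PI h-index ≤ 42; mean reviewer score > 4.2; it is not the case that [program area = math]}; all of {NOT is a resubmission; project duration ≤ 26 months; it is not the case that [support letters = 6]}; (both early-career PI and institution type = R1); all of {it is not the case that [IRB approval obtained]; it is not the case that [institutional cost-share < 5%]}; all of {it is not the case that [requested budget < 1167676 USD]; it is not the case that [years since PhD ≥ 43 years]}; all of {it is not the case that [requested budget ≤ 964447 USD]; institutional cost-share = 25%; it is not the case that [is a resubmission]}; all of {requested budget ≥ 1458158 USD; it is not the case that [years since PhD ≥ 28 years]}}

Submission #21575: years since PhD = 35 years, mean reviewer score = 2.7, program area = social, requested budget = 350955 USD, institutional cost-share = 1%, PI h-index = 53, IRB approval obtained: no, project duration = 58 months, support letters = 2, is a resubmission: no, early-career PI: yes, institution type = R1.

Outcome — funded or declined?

Atomic conditions:
  PI h-index ≤ 42: 53 ≤ 42 is false
  mean reviewer score > 4.2: 2.7 > 4.2 is false
  program area = math: social == math is false
  NOT is a resubmission: no → true
  project duration ≤ 26 months: 58 ≤ 26 is false
  support letters = 6: 2 == 6 is false
  early-career PI: yes → true
  institution type = R1: R1 == R1 is true
  IRB approval obtained: no → false
  institutional cost-share < 5%: 1 < 5 is true
  requested budget < 1167676 USD: 350955 < 1167676 is true
  years since PhD ≥ 43 years: 35 ≥ 43 is false
  requested budget ≤ 964447 USD: 350955 ≤ 964447 is true
  institutional cost-share = 25%: 1 == 25 is false
  is a resubmission: no → false
  requested budget ≥ 1458158 USD: 350955 ≥ 1458158 is false
  years since PhD ≥ 28 years: 35 ≥ 28 is true
Combine:
[1.3] NOT false = true
[1] false AND false AND true = false
[2.3] NOT false = true
[2] true AND false AND true = false
[3] true AND true = true
[4.1] NOT false = true
[4.2] NOT true = false
[4] true AND false = false
[5.1] NOT true = false
[5.2] NOT false = true
[5] false AND true = false
[6.1] NOT true = false
[6.3] NOT false = true
[6] false AND false AND true = false
[7.2] NOT true = false
[7] false AND false = false
[root] false OR false OR true OR false OR false OR false OR false = true
Overall: true → funded

Funded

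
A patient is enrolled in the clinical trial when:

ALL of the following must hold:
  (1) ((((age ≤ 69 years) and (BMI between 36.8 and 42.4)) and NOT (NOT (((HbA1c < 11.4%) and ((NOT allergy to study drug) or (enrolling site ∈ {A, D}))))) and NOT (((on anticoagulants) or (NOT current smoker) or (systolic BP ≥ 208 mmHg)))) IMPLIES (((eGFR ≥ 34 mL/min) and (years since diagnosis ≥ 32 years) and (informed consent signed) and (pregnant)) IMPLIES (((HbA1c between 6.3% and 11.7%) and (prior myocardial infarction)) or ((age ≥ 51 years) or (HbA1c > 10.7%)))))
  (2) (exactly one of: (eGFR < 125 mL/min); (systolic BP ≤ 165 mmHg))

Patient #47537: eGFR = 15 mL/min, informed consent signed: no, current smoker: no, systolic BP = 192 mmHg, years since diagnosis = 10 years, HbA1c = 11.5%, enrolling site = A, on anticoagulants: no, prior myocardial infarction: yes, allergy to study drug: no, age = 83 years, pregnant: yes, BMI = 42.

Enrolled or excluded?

Atomic conditions:
  age ≤ 69 years: 83 ≤ 69 is false
  BMI between 36.8 and 42.4: 42 in [36.8, 42.4] is true
  HbA1c < 11.4%: 11.5 < 11.4 is false
  NOT allergy to study drug: no → true
  enrolling site ∈ {A, D}: A is in the set → true
  on anticoagulants: no → false
  NOT current smoker: no → true
  systolic BP ≥ 208 mmHg: 192 ≥ 208 is false
  eGFR ≥ 34 mL/min: 15 ≥ 34 is false
  years since diagnosis ≥ 32 years: 10 ≥ 32 is false
  informed consent signed: no → false
  pregnant: yes → true
  HbA1c between 6.3% and 11.7%: 11.5 in [6.3, 11.7] is true
  prior myocardial infarction: yes → true
  age ≥ 51 years: 83 ≥ 51 is true
  HbA1c > 10.7%: 11.5 > 10.7 is true
  eGFR < 125 mL/min: 15 < 125 is true
  systolic BP ≤ 165 mmHg: 192 ≤ 165 is false
Combine:
[1.1.1] false AND true = false
[1.1.2.1.1.2] true OR true = true
[1.1.2.1.1] false AND true = false
[1.1.2.1] NOT false = true
[1.1.2] NOT true = false
[1.1.3.1] false OR true OR false = true
[1.1.3] NOT true = false
[1.1] false AND false AND false = false
[1.2.1] false AND false AND false AND true = false
[1.2.2.1] true AND true = true
[1.2.2.2] true OR true = true
[1.2.2] true OR true = true
[1.2] false → true (antecedent false ⇒ implication holds) = true
[1] false → true (antecedent false ⇒ implication holds) = true
[2] exactly-one(true, false) = true
[root] true AND true = true
Overall: true → enrolled

Enrolled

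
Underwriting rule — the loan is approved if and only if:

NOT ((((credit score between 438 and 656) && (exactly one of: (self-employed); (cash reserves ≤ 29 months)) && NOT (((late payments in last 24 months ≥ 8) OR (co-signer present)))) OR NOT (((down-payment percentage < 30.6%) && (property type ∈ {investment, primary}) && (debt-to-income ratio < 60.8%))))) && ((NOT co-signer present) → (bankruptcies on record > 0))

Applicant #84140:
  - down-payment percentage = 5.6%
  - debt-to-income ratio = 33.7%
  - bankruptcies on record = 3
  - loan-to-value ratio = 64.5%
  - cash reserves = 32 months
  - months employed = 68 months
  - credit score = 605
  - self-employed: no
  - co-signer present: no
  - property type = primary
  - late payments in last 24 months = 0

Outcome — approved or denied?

Approved

Atomic conditions:
  credit score between 438 and 656: 605 in [438, 656] is true
  self-employed: no → false
  cash reserves ≤ 29 months: 32 ≤ 29 is false
  late payments in last 24 months ≥ 8: 0 ≥ 8 is false
  co-signer present: no → false
  down-payment percentage < 30.6%: 5.6 < 30.6 is true
  property type ∈ {investment, primary}: primary is in the set → true
  debt-to-income ratio < 60.8%: 33.7 < 60.8 is true
  NOT co-signer present: no → true
  bankruptcies on record > 0: 3 > 0 is true
Combine:
[1.1.1.2] exactly-one(false, false) = false
[1.1.1.3.1] false OR false = false
[1.1.1.3] NOT false = true
[1.1.1] true AND false AND true = false
[1.1.2.1] true AND true AND true = true
[1.1.2] NOT true = false
[1.1] false OR false = false
[1] NOT false = true
[2] true → true = true
[root] true AND true = true
Overall: true → approved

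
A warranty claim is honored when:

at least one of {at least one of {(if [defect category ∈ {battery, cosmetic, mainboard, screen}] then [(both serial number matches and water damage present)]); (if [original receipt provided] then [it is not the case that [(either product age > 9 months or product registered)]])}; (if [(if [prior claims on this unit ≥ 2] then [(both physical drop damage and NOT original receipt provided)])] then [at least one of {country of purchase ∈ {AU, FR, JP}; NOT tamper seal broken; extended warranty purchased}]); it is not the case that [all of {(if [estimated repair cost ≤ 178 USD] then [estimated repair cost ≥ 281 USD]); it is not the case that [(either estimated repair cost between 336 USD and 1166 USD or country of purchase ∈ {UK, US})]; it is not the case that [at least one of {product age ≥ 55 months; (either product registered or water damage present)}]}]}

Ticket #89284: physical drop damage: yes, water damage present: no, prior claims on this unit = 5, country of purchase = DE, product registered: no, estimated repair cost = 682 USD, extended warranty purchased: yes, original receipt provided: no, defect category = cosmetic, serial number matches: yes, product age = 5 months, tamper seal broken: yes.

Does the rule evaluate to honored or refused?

Honored

Atomic conditions:
  defect category ∈ {battery, cosmetic, mainboard, screen}: cosmetic is in the set → true
  serial number matches: yes → true
  water damage present: no → false
  original receipt provided: no → false
  product age > 9 months: 5 > 9 is false
  product registered: no → false
  prior claims on this unit ≥ 2: 5 ≥ 2 is true
  physical drop damage: yes → true
  NOT original receipt provided: no → true
  country of purchase ∈ {AU, FR, JP}: DE is not in the set → false
  NOT tamper seal broken: yes → false
  extended warranty purchased: yes → true
  estimated repair cost ≤ 178 USD: 682 ≤ 178 is false
  estimated repair cost ≥ 281 USD: 682 ≥ 281 is true
  estimated repair cost between 336 USD and 1166 USD: 682 in [336, 1166] is true
  country of purchase ∈ {UK, US}: DE is not in the set → false
  product age ≥ 55 months: 5 ≥ 55 is false
Combine:
[1.1.2] true AND false = false
[1.1] true → false = false
[1.2.2.1] false OR false = false
[1.2.2] NOT false = true
[1.2] false → true (antecedent false ⇒ implication holds) = true
[1] false OR true = true
[2.1.2] true AND true = true
[2.1] true → true = true
[2.2] false OR false OR true = true
[2] true → true = true
[3.1.1] false → true (antecedent false ⇒ implication holds) = true
[3.1.2.1] true OR false = true
[3.1.2] NOT true = false
[3.1.3.1.2] false OR false = false
[3.1.3.1] false OR false = false
[3.1.3] NOT false = true
[3.1] true AND false AND true = false
[3] NOT false = true
[root] true OR true OR true = true
Overall: true → honored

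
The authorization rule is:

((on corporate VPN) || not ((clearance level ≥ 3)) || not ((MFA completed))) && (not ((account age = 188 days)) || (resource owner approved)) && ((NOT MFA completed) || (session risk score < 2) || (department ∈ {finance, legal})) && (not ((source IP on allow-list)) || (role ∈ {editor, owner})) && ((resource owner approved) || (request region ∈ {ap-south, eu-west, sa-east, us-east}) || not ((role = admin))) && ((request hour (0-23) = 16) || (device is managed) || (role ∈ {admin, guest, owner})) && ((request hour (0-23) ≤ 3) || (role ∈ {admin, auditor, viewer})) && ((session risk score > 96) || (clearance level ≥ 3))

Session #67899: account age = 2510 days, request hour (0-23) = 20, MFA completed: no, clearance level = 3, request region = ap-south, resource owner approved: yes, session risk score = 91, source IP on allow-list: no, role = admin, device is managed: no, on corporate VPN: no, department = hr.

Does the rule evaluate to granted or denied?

Atomic conditions:
  on corporate VPN: no → false
  clearance level ≥ 3: 3 ≥ 3 is true
  MFA completed: no → false
  account age = 188 days: 2510 == 188 is false
  resource owner approved: yes → true
  NOT MFA completed: no → true
  session risk score < 2: 91 < 2 is false
  department ∈ {finance, legal}: hr is not in the set → false
  source IP on allow-list: no → false
  role ∈ {editor, owner}: admin is not in the set → false
  request region ∈ {ap-south, eu-west, sa-east, us-east}: ap-south is in the set → true
  role = admin: admin == admin is true
  request hour (0-23) = 16: 20 == 16 is false
  device is managed: no → false
  role ∈ {admin, guest, owner}: admin is in the set → true
  request hour (0-23) ≤ 3: 20 ≤ 3 is false
  role ∈ {admin, auditor, viewer}: admin is in the set → true
  session risk score > 96: 91 > 96 is false
Combine:
[1.2] NOT true = false
[1.3] NOT false = true
[1] false OR false OR true = true
[2.1] NOT false = true
[2] true OR true = true
[3] true OR false OR false = true
[4.1] NOT false = true
[4] true OR false = true
[5.3] NOT true = false
[5] true OR true OR false = true
[6] false OR false OR true = true
[7] false OR true = true
[8] false OR true = true
[root] true AND true AND true AND true AND true AND true AND true AND true = true
Overall: true → granted

Granted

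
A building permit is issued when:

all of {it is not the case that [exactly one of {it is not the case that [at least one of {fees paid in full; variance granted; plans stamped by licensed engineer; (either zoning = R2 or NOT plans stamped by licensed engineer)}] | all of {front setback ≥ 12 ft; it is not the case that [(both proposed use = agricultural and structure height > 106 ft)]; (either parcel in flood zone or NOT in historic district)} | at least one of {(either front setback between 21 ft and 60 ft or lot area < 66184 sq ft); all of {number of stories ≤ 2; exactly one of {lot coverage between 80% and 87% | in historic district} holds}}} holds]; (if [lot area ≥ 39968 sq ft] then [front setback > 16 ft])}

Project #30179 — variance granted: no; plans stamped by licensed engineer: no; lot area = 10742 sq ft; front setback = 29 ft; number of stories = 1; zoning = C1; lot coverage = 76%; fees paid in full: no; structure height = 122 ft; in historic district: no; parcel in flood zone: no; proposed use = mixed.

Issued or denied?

Issued

Atomic conditions:
  fees paid in full: no → false
  variance granted: no → false
  plans stamped by licensed engineer: no → false
  zoning = R2: C1 == R2 is false
  NOT plans stamped by licensed engineer: no → true
  front setback ≥ 12 ft: 29 ≥ 12 is true
  proposed use = agricultural: mixed == agricultural is false
  structure height > 106 ft: 122 > 106 is true
  parcel in flood zone: no → false
  NOT in historic district: no → true
  front setback between 21 ft and 60 ft: 29 in [21, 60] is true
  lot area < 66184 sq ft: 10742 < 66184 is true
  number of stories ≤ 2: 1 ≤ 2 is true
  lot coverage between 80% and 87%: 76 in [80, 87] is false
  in historic district: no → false
  lot area ≥ 39968 sq ft: 10742 ≥ 39968 is false
  front setback > 16 ft: 29 > 16 is true
Combine:
[1.1.1.1.4] false OR true = true
[1.1.1.1] false OR false OR false OR true = true
[1.1.1] NOT true = false
[1.1.2.2.1] false AND true = false
[1.1.2.2] NOT false = true
[1.1.2.3] false OR true = true
[1.1.2] true AND true AND true = true
[1.1.3.1] true OR true = true
[1.1.3.2.2] exactly-one(false, false) = false
[1.1.3.2] true AND false = false
[1.1.3] true OR false = true
[1.1] exactly-one(false, true, true) = false
[1] NOT false = true
[2] false → true (antecedent false ⇒ implication holds) = true
[root] true AND true = true
Overall: true → issued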